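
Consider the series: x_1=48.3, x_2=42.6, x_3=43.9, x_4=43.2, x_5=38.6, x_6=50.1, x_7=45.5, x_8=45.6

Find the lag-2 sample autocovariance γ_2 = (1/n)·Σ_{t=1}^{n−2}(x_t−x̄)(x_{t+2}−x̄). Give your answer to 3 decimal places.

-0.362

Mean x̄ = (48.3 + 42.6 + 43.9 + 43.2 + 38.6 + 50.1 + 45.5 + 45.6)/8 = 44.7250
Σ_{t=1}^{6}(x_t−x̄)(x_{t+2}−x̄) = -2.8963
γ_2 = -2.8963 / 8 = -0.362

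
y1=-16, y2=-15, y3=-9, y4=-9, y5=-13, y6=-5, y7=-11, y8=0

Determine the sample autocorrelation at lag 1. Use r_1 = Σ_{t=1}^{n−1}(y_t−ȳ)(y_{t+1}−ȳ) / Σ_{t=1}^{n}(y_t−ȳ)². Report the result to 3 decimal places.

-0.033

Mean ȳ = (-16 − 15 − 9 − 9 − 13 − 5 − 11 + 0)/8 = -9.7500
Deviations from mean: -6.2500, -5.2500, 0.7500, 0.7500, -3.2500, 4.7500, -1.2500, 9.7500
Numerator Σ_{t=1}^{7}(y_t−ȳ)(y_{t+1}−ȳ) = -6.5625
Denominator Σ(y_t−ȳ)² = 197.5000
r_1 = -6.5625 / 197.5000 = -0.033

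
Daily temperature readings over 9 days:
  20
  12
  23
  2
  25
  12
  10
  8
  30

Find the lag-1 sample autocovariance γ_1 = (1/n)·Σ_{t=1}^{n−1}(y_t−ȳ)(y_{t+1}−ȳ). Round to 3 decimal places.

-38.722

Mean ȳ = (20 + 12 + 23 + 2 + 25 + 12 + 10 + 8 + 30)/9 = 15.7778
Σ_{t=1}^{8}(y_t−ȳ)(y_{t+1}−ȳ) = -348.4938
γ_1 = -348.4938 / 9 = -38.722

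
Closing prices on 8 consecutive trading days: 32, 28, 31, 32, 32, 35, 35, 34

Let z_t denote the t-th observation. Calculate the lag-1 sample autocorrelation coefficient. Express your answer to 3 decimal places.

0.488

Mean z̄ = (32 + 28 + 31 + 32 + 32 + 35 + 35 + 34)/8 = 32.3750
Σ(z_t−z̄)(z_{t+1}−z̄) = (1.6406) + (6.0156) + (0.5156) + (0.1406) + (-0.9844) + (6.8906) + (4.2656) = 18.4844
Denominator Σ(z_t−z̄)² = 37.8750
r_1 = 18.4844 / 37.8750 = 0.488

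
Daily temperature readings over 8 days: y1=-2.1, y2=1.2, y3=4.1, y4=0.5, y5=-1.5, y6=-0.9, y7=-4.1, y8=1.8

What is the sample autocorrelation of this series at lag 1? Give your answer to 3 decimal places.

0.027

Mean ȳ = (-2.1 + 1.2 + 4.1 + 0.5 − 1.5 − 0.9 − 4.1 + 1.8)/8 = -0.1250
Numerator Σ_{t=1}^{7}(y_t−ȳ)(y_{t+1}−ȳ) = 1.2569
Denominator Σ(y_t−ȳ)² = 45.8950
r_1 = 1.2569 / 45.8950 = 0.027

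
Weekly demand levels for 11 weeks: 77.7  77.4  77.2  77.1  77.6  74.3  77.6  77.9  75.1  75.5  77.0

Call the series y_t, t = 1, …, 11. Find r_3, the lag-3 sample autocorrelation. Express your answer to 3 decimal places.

0.292

Mean ȳ = (77.7 + 77.4 + 77.2 + 77.1 + 77.6 + 74.3 + 77.6 + 77.9 + 75.1 + 75.5 + 77.0)/11 = 76.7636
Numerator Σ_{t=1}^{8}(y_t−ȳ)(y_{t+3}−ȳ) = 4.3142
Denominator Σ(y_t−ȳ)² = 14.7655
r_3 = 4.3142 / 14.7655 = 0.292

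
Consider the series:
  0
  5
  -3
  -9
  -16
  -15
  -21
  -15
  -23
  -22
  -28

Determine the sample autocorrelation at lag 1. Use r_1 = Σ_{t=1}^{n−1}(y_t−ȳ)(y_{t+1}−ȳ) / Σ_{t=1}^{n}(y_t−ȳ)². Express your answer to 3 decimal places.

0.662

Mean ȳ = (0 + 5 − 3 − 9 − 16 − 15 − 21 − 15 − 23 − 22 − 28)/11 = -13.3636
Numerator Σ_{t=1}^{10}(y_t−ȳ)(y_{t+1}−ȳ) = 724.1405
Denominator Σ(y_t−ȳ)² = 1094.5455
r_1 = 724.1405 / 1094.5455 = 0.662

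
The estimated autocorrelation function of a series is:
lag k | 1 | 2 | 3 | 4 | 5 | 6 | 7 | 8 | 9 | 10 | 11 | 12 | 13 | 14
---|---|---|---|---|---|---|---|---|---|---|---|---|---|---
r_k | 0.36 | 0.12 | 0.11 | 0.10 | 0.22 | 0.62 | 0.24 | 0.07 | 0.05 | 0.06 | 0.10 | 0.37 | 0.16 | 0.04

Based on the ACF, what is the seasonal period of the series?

6

The largest autocorrelation is r_6 = 0.62, with a weaker echo at lag 12 (0.37); the remaining lags stay at or below 0.36. The elevated value at lag 1 (0.36), dropping to 0.12 at lag 2, reflects decaying short-term dependence rather than seasonality.
The dominant spike at lag 6 indicates a seasonal period of 6.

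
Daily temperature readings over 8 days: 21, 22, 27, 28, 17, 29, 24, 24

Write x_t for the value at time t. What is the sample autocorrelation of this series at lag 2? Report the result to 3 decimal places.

Mean x̄ = (21 + 22 + 27 + 28 + 17 + 29 + 24 + 24)/8 = 24.0000
Deviations from mean: -3.0000, -2.0000, 3.0000, 4.0000, -7.0000, 5.0000, 0.0000, 0.0000
Σ(x_t−x̄)(x_{t+2}−x̄) = (-9.0000) + (-8.0000) + (-21.0000) + (20.0000) + (0.0000) + (0.0000) = -18.0000
Denominator Σ(x_t−x̄)² = 112.0000
r_2 = -18.0000 / 112.0000 = -0.161

-0.161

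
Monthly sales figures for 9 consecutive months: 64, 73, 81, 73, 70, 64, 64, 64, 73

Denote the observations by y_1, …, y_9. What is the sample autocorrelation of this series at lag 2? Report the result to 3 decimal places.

-0.195

Mean ȳ = (64 + 73 + 81 + 73 + 70 + 64 + 64 + 64 + 73)/9 = 69.5556
Numerator Σ_{t=1}^{7}(y_t−ȳ)(y_{t+2}−ȳ) = -56.5062
Denominator Σ(y_t−ȳ)² = 290.2222
r_2 = -56.5062 / 290.2222 = -0.195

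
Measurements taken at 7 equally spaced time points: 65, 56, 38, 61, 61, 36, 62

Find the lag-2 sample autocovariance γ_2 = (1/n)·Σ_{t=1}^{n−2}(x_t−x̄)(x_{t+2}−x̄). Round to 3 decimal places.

Mean x̄ = (65 + 56 + 38 + 61 + 61 + 36 + 62)/7 = 54.1429
Σ_{t=1}^{5}(x_t−x̄)(x_{t+2}−x̄) = -343.7551
γ_2 = -343.7551 / 7 = -49.108

-49.108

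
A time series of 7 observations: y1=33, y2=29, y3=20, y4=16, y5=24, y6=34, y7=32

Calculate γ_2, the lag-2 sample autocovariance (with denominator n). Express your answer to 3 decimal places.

Mean ȳ = (33 + 29 + 20 + 16 + 24 + 34 + 32)/7 = 26.8571
Σ_{t=1}^{5}(y_t−ȳ)(y_{t+2}−ȳ) = -138.0408
γ_2 = -138.0408 / 7 = -19.720

-19.720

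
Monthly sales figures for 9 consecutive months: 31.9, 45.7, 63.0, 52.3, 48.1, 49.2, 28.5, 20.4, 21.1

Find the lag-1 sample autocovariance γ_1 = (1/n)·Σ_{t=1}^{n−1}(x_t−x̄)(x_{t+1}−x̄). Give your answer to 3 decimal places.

114.602

Mean x̄ = (31.9 + 45.7 + 63.0 + 52.3 + 48.1 + 49.2 + 28.5 + 20.4 + 21.1)/9 = 40.0222
Σ_{t=1}^{8}(x_t−x̄)(x_{t+1}−x̄) = 1031.4151
γ_1 = 1031.4151 / 9 = 114.602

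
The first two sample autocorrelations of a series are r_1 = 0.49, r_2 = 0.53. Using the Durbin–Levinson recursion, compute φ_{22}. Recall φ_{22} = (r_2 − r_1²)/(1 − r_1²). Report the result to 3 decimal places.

0.381

φ_{22} = (r_2 − r_1²) / (1 − r_1²)
r_1² = (0.49)² = 0.2401
Numerator = 0.53 − 0.2401 = 0.2899; denominator = 1 − 0.2401 = 0.7599
φ_{22} = 0.2899 / 0.7599 = 0.381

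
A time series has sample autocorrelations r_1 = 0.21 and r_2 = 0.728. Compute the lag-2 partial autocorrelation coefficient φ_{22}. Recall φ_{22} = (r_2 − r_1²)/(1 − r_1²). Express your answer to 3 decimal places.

φ_{22} = (r_2 − r_1²) / (1 − r_1²)
r_1² = (0.21)² = 0.0441
Numerator = 0.728 − 0.0441 = 0.6839; denominator = 1 − 0.0441 = 0.9559
φ_{22} = 0.6839 / 0.9559 = 0.715

0.715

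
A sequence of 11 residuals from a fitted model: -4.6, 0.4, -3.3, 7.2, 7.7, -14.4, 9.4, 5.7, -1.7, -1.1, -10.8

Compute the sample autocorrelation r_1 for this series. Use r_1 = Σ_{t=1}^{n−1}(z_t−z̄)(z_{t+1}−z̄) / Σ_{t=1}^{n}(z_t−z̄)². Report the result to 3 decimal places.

-0.264

Mean z̄ = (-4.6 + 0.4 − 3.3 + 7.2 + 7.7 − 14.4 + 9.4 + 5.7 − 1.7 − 1.1 − 10.8)/11 = -0.5000
Numerator Σ_{t=1}^{10}(z_t−z̄)(z_{t+1}−z̄) = -155.3800
Denominator Σ(z_t−z̄)² = 589.5400
r_1 = -155.3800 / 589.5400 = -0.264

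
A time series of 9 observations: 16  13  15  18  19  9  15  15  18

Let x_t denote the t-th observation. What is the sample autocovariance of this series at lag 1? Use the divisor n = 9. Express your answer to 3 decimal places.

Mean x̄ = (16 + 13 + 15 + 18 + 19 + 9 + 15 + 15 + 18)/9 = 15.3333
Σ_{t=1}^{8}(x_t−x̄)(x_{t+1}−x̄) = -13.7778
γ_1 = -13.7778 / 9 = -1.531

-1.531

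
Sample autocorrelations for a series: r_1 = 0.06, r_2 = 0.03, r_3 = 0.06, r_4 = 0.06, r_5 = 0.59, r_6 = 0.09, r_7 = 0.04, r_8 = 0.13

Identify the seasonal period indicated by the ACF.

The largest autocorrelation is r_5 = 0.59; the remaining lags stay at or below 0.13.
The dominant spike at lag 5 indicates a seasonal period of 5.

5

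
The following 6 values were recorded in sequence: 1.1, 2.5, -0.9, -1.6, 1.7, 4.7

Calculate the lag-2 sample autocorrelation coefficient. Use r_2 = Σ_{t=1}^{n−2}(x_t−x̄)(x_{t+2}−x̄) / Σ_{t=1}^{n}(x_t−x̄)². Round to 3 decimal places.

Mean x̄ = (1.1 + 2.5 − 0.9 − 1.6 + 1.7 + 4.7)/6 = 1.2500
Deviations from mean: -0.1500, 1.2500, -2.1500, -2.8500, 0.4500, 3.4500
Numerator Σ_{t=1}^{4}(x_t−x̄)(x_{t+2}−x̄) = -14.0400
Denominator Σ(x_t−x̄)² = 26.4350
r_2 = -14.0400 / 26.4350 = -0.531

-0.531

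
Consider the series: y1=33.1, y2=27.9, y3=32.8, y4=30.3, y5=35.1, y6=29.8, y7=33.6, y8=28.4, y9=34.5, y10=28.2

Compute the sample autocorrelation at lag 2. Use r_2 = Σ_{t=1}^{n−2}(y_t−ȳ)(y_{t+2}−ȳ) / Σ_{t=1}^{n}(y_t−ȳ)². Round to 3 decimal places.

Mean ȳ = (33.1 + 27.9 + 32.8 + 30.3 + 35.1 + 29.8 + 33.6 + 28.4 + 34.5 + 28.2)/10 = 31.3700
Numerator Σ_{t=1}^{8}(y_t−ȳ)(y_{t+2}−ȳ) = 42.5762
Denominator Σ(y_t−ȳ)² = 68.2410
r_2 = 42.5762 / 68.2410 = 0.624

0.624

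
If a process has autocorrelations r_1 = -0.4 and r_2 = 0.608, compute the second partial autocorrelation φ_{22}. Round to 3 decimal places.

0.533

φ_{22} = (r_2 − r_1²) / (1 − r_1²)
r_1² = (-0.4)² = 0.16
Numerator = 0.608 − 0.1600 = 0.4480; denominator = 1 − 0.1600 = 0.8400
φ_{22} = 0.4480 / 0.8400 = 0.533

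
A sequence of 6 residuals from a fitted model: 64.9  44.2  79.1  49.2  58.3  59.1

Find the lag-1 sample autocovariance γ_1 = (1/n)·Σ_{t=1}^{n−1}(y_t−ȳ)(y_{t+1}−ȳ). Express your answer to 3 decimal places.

-95.719

Mean ȳ = (64.9 + 44.2 + 79.1 + 49.2 + 58.3 + 59.1)/6 = 59.1333
Deviations: 5.7667, -14.9333, 19.9667, -9.9333, -0.8333, -0.0333
Σ_{t=1}^{5}(y_t−ȳ)(y_{t+1}−ȳ) = -574.3144
γ_1 = -574.3144 / 6 = -95.719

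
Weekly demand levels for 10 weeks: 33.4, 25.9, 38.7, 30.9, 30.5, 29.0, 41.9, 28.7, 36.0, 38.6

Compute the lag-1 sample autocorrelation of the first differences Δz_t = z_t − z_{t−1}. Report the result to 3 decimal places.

First differences Δz: -7.5, 12.8, -7.8, -0.4, -1.5, 12.9, -13.2, 7.3, 2.6
Mean of differences = 0.5778
Numerator Σ(Δz_t−Δz̄)(Δz_{t+1}−Δz̄) = -465.2994
Denominator Σ(Δz_t−Δz̄)² = 681.0356
r_1(Δz) = -465.2994 / 681.0356 = -0.683

-0.683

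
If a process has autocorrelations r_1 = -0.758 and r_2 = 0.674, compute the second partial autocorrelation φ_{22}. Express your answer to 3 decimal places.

φ_{22} = (r_2 − r_1²) / (1 − r_1²)
r_1² = (-0.758)² = 0.574564
Numerator = 0.674 − 0.5746 = 0.0994; denominator = 1 − 0.5746 = 0.4254
φ_{22} = 0.0994 / 0.4254 = 0.234

0.234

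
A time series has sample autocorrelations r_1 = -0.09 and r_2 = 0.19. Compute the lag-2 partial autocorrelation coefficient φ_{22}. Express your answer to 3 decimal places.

φ_{22} = (r_2 − r_1²) / (1 − r_1²)
r_1² = (-0.09)² = 0.0081
Numerator = 0.19 − 0.0081 = 0.1819; denominator = 1 − 0.0081 = 0.9919
φ_{22} = 0.1819 / 0.9919 = 0.183

0.183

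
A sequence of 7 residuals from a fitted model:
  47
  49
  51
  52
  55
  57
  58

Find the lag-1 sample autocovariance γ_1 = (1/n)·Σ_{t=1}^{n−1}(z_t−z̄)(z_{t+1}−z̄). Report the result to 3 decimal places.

8.519

Mean z̄ = (47 + 49 + 51 + 52 + 55 + 57 + 58)/7 = 52.7143
Deviations: -5.7143, -3.7143, -1.7143, -0.7143, 2.2857, 4.2857, 5.2857
Σ_{t=1}^{6}(z_t−z̄)(z_{t+1}−z̄) = 59.6327
γ_1 = 59.6327 / 7 = 8.519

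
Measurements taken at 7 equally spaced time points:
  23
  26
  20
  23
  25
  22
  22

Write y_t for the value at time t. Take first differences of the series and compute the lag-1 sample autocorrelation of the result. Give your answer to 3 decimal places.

First differences Δy: 3, -6, 3, 2, -3, 0
Mean of differences = -0.1667
Numerator Σ(Δy_t−Δȳ)(Δy_{t+1}−Δȳ) = -36.6944
Denominator Σ(Δy_t−Δȳ)² = 66.8333
r_1(Δy) = -36.6944 / 66.8333 = -0.549

-0.549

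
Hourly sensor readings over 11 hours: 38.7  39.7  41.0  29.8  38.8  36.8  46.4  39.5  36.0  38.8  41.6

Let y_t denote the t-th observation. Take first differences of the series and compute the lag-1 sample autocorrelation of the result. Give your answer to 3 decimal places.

-0.514

First differences Δy: 1.0, 1.3, -11.2, 9.0, -2.0, 9.6, -6.9, -3.5, 2.8, 2.8
Mean of differences = 0.2900
Numerator Σ(Δy_t−Δȳ)(Δy_{t+1}−Δȳ) = -195.1331
Denominator Σ(Δy_t−Δȳ)² = 379.9890
r_1(Δy) = -195.1331 / 379.9890 = -0.514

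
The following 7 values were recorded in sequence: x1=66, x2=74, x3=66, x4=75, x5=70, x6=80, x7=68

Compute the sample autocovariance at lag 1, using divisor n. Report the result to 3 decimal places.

-13.277

Mean x̄ = (66 + 74 + 66 + 75 + 70 + 80 + 68)/7 = 71.2857
Deviations: -5.2857, 2.7143, -5.2857, 3.7143, -1.2857, 8.7143, -3.2857
Σ_{t=1}^{6}(x_t−x̄)(x_{t+1}−x̄) = -92.9388
γ_1 = -92.9388 / 7 = -13.277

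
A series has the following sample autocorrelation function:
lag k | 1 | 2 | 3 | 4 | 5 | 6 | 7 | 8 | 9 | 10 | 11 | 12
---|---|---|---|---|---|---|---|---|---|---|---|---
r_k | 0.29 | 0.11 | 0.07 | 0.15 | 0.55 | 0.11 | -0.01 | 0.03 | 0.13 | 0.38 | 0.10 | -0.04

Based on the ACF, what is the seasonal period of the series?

5

The largest autocorrelation is r_5 = 0.55, with a weaker echo at lag 10 (0.38); the remaining lags stay at or below 0.29. The elevated value at lag 1 (0.29), dropping to 0.11 at lag 2, reflects decaying short-term dependence rather than seasonality.
The dominant spike at lag 5 indicates a seasonal period of 5.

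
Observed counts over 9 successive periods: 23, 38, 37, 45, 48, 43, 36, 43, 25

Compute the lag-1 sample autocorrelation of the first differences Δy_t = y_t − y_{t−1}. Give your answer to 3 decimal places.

-0.208

First differences Δy: 15, -1, 8, 3, -5, -7, 7, -18
Mean of differences = 0.2500
Numerator Σ(Δy_t−Δȳ)(Δy_{t+1}−Δȳ) = -155.3125
Denominator Σ(Δy_t−Δȳ)² = 745.5000
r_1(Δy) = -155.3125 / 745.5000 = -0.208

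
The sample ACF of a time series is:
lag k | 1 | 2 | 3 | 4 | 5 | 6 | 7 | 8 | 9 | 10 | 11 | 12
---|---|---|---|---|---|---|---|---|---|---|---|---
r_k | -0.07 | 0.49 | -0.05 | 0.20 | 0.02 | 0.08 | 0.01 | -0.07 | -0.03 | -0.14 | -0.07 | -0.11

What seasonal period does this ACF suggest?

2

The largest autocorrelation is r_2 = 0.49, with a weaker echo at lag 4 (0.20); the remaining lags stay at or below 0.08.
The dominant spike at lag 2 indicates a seasonal period of 2.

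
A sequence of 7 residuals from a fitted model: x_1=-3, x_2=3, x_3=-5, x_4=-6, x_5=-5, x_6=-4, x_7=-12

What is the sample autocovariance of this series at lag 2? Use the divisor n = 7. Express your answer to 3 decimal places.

Mean x̄ = (-3 + 3 − 5 − 6 − 5 − 4 − 12)/7 = -4.5714
Σ_{t=1}^{5}(x_t−x̄)(x_{t+2}−x̄) = -8.9388
γ_2 = -8.9388 / 7 = -1.277

-1.277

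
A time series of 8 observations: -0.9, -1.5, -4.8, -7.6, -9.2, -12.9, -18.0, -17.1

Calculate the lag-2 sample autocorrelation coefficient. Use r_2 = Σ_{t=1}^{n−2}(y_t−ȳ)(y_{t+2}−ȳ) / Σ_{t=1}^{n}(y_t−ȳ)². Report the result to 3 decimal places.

0.236

Mean ȳ = (-0.9 − 1.5 − 4.8 − 7.6 − 9.2 − 12.9 − 18.0 − 17.1)/8 = -9.0000
Deviations from mean: 8.1000, 7.5000, 4.2000, 1.4000, -0.2000, -3.9000, -9.0000, -8.1000
Σ(y_t−ȳ)(y_{t+2}−ȳ) = (34.0200) + (10.5000) + (-0.8400) + (-5.4600) + (1.8000) + (31.5900) = 71.6100
Denominator Σ(y_t−ȳ)² = 303.3200
r_2 = 71.6100 / 303.3200 = 0.236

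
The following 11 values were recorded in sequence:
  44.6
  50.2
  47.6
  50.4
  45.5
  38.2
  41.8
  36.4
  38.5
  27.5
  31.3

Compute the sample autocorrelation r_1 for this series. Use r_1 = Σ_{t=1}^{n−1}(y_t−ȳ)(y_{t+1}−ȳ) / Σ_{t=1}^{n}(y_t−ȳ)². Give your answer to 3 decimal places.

0.632

Mean ȳ = (44.6 + 50.2 + 47.6 + 50.4 + 45.5 + 38.2 + 41.8 + 36.4 + 38.5 + 27.5 + 31.3)/11 = 41.0909
Numerator Σ_{t=1}^{10}(y_t−ȳ)(y_{t+1}−ȳ) = 355.2063
Denominator Σ(y_t−ȳ)² = 561.9091
r_1 = 355.2063 / 561.9091 = 0.632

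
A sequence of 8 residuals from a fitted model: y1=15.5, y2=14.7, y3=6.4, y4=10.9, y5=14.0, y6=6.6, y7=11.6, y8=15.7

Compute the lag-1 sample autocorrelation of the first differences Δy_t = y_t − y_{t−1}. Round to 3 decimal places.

-0.286

First differences Δy: -0.8, -8.3, 4.5, 3.1, -7.4, 5.0, 4.1
Mean of differences = 0.0286
Numerator Σ(Δy_t−Δȳ)(Δy_{t+1}−Δȳ) = -56.1122
Denominator Σ(Δy_t−Δȳ)² = 195.9543
r_1(Δy) = -56.1122 / 195.9543 = -0.286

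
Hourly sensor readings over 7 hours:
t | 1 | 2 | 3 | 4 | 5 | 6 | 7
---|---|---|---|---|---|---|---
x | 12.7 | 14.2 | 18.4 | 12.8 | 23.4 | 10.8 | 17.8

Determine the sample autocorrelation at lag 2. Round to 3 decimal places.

0.412

Mean x̄ = (12.7 + 14.2 + 18.4 + 12.8 + 23.4 + 10.8 + 17.8)/7 = 15.7286
Deviations from mean: -3.0286, -1.5286, 2.6714, -2.9286, 7.6714, -4.9286, 2.0714
Numerator Σ_{t=1}^{5}(x_t−x̄)(x_{t+2}−x̄) = 47.2041
Denominator Σ(x_t−x̄)² = 114.6543
r_2 = 47.2041 / 114.6543 = 0.412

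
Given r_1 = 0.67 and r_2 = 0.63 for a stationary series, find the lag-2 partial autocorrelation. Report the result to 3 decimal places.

0.329

φ_{22} = (r_2 − r_1²) / (1 − r_1²)
r_1² = (0.67)² = 0.4489
Numerator = 0.63 − 0.4489 = 0.1811; denominator = 1 − 0.4489 = 0.5511
φ_{22} = 0.1811 / 0.5511 = 0.329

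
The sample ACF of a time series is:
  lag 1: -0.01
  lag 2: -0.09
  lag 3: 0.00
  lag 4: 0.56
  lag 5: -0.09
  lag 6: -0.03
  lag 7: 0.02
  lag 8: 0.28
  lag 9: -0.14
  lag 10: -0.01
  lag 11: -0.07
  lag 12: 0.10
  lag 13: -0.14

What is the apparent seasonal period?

The largest autocorrelation is r_4 = 0.56, with a weaker echo at lag 8 (0.28); the remaining lags stay at or below 0.10.
The dominant spike at lag 4 indicates a seasonal period of 4.

4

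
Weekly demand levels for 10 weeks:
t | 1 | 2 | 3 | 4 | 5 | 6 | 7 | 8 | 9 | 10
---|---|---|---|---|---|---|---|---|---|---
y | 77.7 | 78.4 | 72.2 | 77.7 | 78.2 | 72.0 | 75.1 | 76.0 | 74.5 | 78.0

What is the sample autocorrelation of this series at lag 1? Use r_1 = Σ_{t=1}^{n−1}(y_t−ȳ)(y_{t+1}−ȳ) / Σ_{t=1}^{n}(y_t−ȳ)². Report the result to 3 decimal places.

-0.298

Mean ȳ = (77.7 + 78.4 + 72.2 + 77.7 + 78.2 + 72.0 + 75.1 + 76.0 + 74.5 + 78.0)/10 = 75.9800
Numerator Σ_{t=1}^{9}(y_t−ȳ)(y_{t+1}−ȳ) = -16.0384
Denominator Σ(y_t−ȳ)² = 53.8760
r_1 = -16.0384 / 53.8760 = -0.298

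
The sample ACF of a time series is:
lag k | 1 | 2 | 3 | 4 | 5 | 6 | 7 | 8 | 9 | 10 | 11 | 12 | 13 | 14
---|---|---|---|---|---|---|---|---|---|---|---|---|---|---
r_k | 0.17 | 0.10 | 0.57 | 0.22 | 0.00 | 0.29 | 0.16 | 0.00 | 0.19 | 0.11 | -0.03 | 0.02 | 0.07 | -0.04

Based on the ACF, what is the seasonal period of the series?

3

The largest autocorrelation is r_3 = 0.57, with a weaker echo at lag 6 (0.29); the remaining lags stay at or below 0.22.
The dominant spike at lag 3 indicates a seasonal period of 3.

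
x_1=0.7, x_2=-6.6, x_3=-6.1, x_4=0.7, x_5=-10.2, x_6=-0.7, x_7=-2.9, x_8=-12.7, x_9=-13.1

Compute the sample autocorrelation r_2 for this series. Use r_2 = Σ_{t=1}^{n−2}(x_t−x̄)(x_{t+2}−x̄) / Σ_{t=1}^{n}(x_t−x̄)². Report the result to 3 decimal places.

-0.180

Mean x̄ = (0.7 − 6.6 − 6.1 + 0.7 − 10.2 − 0.7 − 2.9 − 12.7 − 13.1)/9 = -5.6556
Σ(x_t−x̄)(x_{t+2}−x̄) = (-2.8247) + (-6.0025) + (2.0198) + (31.4953) + (-12.5225) + (-34.9091) + (-20.5136) = -43.2573
Denominator Σ(x_t−x̄)² = 239.7222
r_2 = -43.2573 / 239.7222 = -0.180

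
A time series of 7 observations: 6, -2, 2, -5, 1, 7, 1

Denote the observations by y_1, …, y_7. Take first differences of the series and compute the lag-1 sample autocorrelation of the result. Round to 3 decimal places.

First differences Δy: -8, 4, -7, 6, 6, -6
Mean of differences = -0.8333
Numerator Σ(Δy_t−Δȳ)(Δy_{t+1}−Δȳ) = -95.1944
Denominator Σ(Δy_t−Δȳ)² = 232.8333
r_1(Δy) = -95.1944 / 232.8333 = -0.409

-0.409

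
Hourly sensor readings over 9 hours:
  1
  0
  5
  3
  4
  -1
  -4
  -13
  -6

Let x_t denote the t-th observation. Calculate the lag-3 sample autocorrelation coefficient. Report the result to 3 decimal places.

Mean x̄ = (1 + 0 + 5 + 3 + 4 − 1 − 4 − 13 − 6)/9 = -1.2222
Σ(x_t−x̄)(x_{t+3}−x̄) = (9.3827) + (6.3827) + (1.3827) + (-11.7284) + (-61.5062) + (-1.0617) = -57.1481
Denominator Σ(x_t−x̄)² = 259.5556
r_3 = -57.1481 / 259.5556 = -0.220

-0.220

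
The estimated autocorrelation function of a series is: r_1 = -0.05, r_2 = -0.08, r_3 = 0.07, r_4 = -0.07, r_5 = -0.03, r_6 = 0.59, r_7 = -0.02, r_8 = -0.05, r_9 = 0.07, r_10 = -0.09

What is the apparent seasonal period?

6

The largest autocorrelation is r_6 = 0.59; the remaining lags stay at or below 0.07.
The dominant spike at lag 6 indicates a seasonal period of 6.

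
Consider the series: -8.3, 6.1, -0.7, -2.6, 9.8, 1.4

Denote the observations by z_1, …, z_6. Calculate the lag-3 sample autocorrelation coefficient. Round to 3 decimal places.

Mean z̄ = (-8.3 + 6.1 − 0.7 − 2.6 + 9.8 + 1.4)/6 = 0.9500
Deviations from mean: -9.2500, 5.1500, -1.6500, -3.5500, 8.8500, 0.4500
Numerator Σ_{t=1}^{3}(z_t−z̄)(z_{t+3}−z̄) = 77.6725
Denominator Σ(z_t−z̄)² = 205.9350
r_3 = 77.6725 / 205.9350 = 0.377

0.377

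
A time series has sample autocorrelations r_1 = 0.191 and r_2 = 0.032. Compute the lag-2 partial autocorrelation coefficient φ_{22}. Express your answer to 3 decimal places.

φ_{22} = (r_2 − r_1²) / (1 − r_1²)
r_1² = (0.191)² = 0.036481
Numerator = 0.032 − 0.0365 = -0.0045; denominator = 1 − 0.0365 = 0.9635
φ_{22} = -0.0045 / 0.9635 = -0.005

-0.005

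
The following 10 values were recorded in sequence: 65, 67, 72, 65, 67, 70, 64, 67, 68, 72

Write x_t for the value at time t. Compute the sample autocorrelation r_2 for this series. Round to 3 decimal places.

Mean x̄ = (65 + 67 + 72 + 65 + 67 + 70 + 64 + 67 + 68 + 72)/10 = 67.7000
Numerator Σ_{t=1}^{8}(x_t−x̄)(x_{t+2}−x̄) = -22.0800
Denominator Σ(x_t−x̄)² = 72.1000
r_2 = -22.0800 / 72.1000 = -0.306

-0.306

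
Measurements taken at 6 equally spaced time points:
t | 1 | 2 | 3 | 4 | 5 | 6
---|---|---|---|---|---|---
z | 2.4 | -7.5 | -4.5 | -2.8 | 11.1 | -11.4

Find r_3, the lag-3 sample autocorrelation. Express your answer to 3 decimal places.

-0.165

Mean z̄ = (2.4 − 7.5 − 4.5 − 2.8 + 11.1 − 11.4)/6 = -2.1167
Deviations from mean: 4.5167, -5.3833, -2.3833, -0.6833, 13.2167, -9.2833
Σ(z_t−z̄)(z_{t+3}−z̄) = (-3.0864) + (-71.1497) + (22.1253) = -52.1108
Denominator Σ(z_t−z̄)² = 316.3883
r_3 = -52.1108 / 316.3883 = -0.165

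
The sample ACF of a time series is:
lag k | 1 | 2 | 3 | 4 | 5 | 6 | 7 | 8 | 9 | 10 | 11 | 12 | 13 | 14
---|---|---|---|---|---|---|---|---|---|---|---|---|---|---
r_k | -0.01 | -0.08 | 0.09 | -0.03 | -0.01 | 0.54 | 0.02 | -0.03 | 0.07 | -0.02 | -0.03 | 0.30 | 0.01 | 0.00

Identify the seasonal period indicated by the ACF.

The largest autocorrelation is r_6 = 0.54, with a weaker echo at lag 12 (0.30); the remaining lags stay at or below 0.09.
The dominant spike at lag 6 indicates a seasonal period of 6.

6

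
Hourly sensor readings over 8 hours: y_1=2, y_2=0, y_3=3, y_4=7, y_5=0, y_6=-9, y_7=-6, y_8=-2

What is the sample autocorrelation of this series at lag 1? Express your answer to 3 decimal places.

Mean ȳ = (2 + 0 + 3 + 7 + 0 − 9 − 6 − 2)/8 = -0.6250
Deviations from mean: 2.6250, 0.6250, 3.6250, 7.6250, 0.6250, -8.3750, -5.3750, -1.3750
Σ(y_t−ȳ)(y_{t+1}−ȳ) = (1.6406) + (2.2656) + (27.6406) + (4.7656) + (-5.2344) + (45.0156) + (7.3906) = 83.4844
Denominator Σ(y_t−ȳ)² = 179.8750
r_1 = 83.4844 / 179.8750 = 0.464

0.464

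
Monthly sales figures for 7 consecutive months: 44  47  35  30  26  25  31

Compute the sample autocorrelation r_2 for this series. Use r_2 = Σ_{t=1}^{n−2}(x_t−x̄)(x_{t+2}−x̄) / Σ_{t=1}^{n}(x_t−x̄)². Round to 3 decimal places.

Mean x̄ = (44 + 47 + 35 + 30 + 26 + 25 + 31)/7 = 34.0000
Deviations from mean: 10.0000, 13.0000, 1.0000, -4.0000, -8.0000, -9.0000, -3.0000
Numerator Σ_{t=1}^{5}(x_t−x̄)(x_{t+2}−x̄) = 10.0000
Denominator Σ(x_t−x̄)² = 440.0000
r_2 = 10.0000 / 440.0000 = 0.023

0.023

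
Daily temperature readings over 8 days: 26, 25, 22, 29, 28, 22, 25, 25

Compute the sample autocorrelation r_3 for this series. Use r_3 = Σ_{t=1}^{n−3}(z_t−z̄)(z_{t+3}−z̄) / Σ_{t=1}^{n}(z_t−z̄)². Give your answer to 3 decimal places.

0.254

Mean z̄ = (26 + 25 + 22 + 29 + 28 + 22 + 25 + 25)/8 = 25.2500
Deviations from mean: 0.7500, -0.2500, -3.2500, 3.7500, 2.7500, -3.2500, -0.2500, -0.2500
Σ(z_t−z̄)(z_{t+3}−z̄) = (2.8125) + (-0.6875) + (10.5625) + (-0.9375) + (-0.6875) = 11.0625
Denominator Σ(z_t−z̄)² = 43.5000
r_3 = 11.0625 / 43.5000 = 0.254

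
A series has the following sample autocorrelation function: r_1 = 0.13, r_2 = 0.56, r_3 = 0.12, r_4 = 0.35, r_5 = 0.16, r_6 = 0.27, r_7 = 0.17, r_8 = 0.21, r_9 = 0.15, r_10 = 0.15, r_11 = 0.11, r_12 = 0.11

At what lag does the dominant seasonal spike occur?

The largest autocorrelation is r_2 = 0.56, with weaker echoes at lags 4 (0.35), 6 (0.27) and 8 (0.21); the remaining lags stay at or below 0.17.
The dominant spike at lag 2 indicates a seasonal period of 2.

2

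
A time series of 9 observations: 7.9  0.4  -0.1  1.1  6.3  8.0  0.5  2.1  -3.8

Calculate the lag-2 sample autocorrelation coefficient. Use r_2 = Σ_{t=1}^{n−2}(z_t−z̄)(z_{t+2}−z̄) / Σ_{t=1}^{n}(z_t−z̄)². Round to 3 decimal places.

Mean z̄ = (7.9 + 0.4 − 0.1 + 1.1 + 6.3 + 8.0 + 0.5 + 2.1 − 3.8)/9 = 2.4889
Σ(z_t−z̄)(z_{t+2}−z̄) = (-14.0088) + (2.9012) + (-9.8665) + (-7.6543) + (-7.5799) + (-2.1432) + (12.5079) = -25.8436
Denominator Σ(z_t−z̄)² = 130.8289
r_2 = -25.8436 / 130.8289 = -0.198

-0.198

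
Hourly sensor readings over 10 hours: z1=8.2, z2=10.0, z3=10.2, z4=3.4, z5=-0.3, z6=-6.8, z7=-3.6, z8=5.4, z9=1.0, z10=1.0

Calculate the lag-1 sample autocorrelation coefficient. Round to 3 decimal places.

0.575

Mean z̄ = (8.2 + 10.0 + 10.2 + 3.4 − 0.3 − 6.8 − 3.6 + 5.4 + 1.0 + 1.0)/10 = 2.8500
Numerator Σ_{t=1}^{9}(z_t−z̄)(z_{t+1}−z̄) = 168.0125
Denominator Σ(z_t−z̄)² = 292.0650
r_1 = 168.0125 / 292.0650 = 0.575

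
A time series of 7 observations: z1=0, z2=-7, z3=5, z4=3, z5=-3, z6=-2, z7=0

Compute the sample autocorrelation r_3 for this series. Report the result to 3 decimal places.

Mean z̄ = (0 − 7 + 5 + 3 − 3 − 2 + 0)/7 = -0.5714
Deviations from mean: 0.5714, -6.4286, 5.5714, 3.5714, -2.4286, -1.4286, 0.5714
Σ(z_t−z̄)(z_{t+3}−z̄) = (2.0408) + (15.6122) + (-7.9592) + (2.0408) = 11.7347
Denominator Σ(z_t−z̄)² = 93.7143
r_3 = 11.7347 / 93.7143 = 0.125

0.125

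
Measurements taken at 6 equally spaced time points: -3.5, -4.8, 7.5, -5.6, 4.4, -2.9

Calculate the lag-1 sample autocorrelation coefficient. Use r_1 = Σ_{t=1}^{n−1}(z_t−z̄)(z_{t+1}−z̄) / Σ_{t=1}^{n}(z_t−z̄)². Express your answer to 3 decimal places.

-0.668

Mean z̄ = (-3.5 − 4.8 + 7.5 − 5.6 + 4.4 − 2.9)/6 = -0.8167
Numerator Σ_{t=1}^{5}(z_t−z̄)(z_{t+1}−z̄) = -98.0419
Denominator Σ(z_t−z̄)² = 146.6683
r_1 = -98.0419 / 146.6683 = -0.668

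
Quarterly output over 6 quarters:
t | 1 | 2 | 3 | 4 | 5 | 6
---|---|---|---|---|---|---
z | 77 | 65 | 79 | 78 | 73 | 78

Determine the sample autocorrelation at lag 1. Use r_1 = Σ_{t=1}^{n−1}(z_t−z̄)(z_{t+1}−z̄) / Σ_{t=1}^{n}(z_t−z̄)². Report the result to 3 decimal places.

Mean z̄ = (77 + 65 + 79 + 78 + 73 + 78)/6 = 75.0000
Deviations from mean: 2.0000, -10.0000, 4.0000, 3.0000, -2.0000, 3.0000
Σ(z_t−z̄)(z_{t+1}−z̄) = (-20.0000) + (-40.0000) + (12.0000) + (-6.0000) + (-6.0000) = -60.0000
Denominator Σ(z_t−z̄)² = 142.0000
r_1 = -60.0000 / 142.0000 = -0.423

-0.423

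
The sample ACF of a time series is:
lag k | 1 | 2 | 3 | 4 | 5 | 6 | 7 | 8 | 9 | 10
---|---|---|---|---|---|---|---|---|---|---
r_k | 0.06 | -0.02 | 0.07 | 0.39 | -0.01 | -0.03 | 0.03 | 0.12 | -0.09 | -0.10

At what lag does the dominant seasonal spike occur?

4

The largest autocorrelation is r_4 = 0.39; the remaining lags stay at or below 0.12.
The dominant spike at lag 4 indicates a seasonal period of 4.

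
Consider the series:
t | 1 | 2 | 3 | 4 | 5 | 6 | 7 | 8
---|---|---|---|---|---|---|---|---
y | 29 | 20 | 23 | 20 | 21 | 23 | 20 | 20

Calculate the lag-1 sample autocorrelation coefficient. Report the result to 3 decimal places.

-0.221

Mean ȳ = (29 + 20 + 23 + 20 + 21 + 23 + 20 + 20)/8 = 22.0000
Deviations from mean: 7.0000, -2.0000, 1.0000, -2.0000, -1.0000, 1.0000, -2.0000, -2.0000
Σ(y_t−ȳ)(y_{t+1}−ȳ) = (-14.0000) + (-2.0000) + (-2.0000) + (2.0000) + (-1.0000) + (-2.0000) + (4.0000) = -15.0000
Denominator Σ(y_t−ȳ)² = 68.0000
r_1 = -15.0000 / 68.0000 = -0.221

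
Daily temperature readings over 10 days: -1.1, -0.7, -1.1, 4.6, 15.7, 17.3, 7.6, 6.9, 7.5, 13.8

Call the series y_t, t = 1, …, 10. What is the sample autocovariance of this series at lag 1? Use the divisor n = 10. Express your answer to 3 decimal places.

Mean ȳ = (-1.1 − 0.7 − 1.1 + 4.6 + 15.7 + 17.3 + 7.6 + 6.9 + 7.5 + 13.8)/10 = 7.0500
Σ_{t=1}^{9}(y_t−ȳ)(y_{t+1}−ȳ) = 222.2875
γ_1 = 222.2875 / 10 = 22.229

22.229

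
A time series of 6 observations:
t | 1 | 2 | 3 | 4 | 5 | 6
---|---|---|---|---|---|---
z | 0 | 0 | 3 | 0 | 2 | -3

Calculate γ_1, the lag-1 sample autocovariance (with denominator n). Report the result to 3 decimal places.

Mean z̄ = (0 + 0 + 3 + 0 + 2 − 3)/6 = 0.3333
Σ_{t=1}^{5}(z_t−z̄)(z_{t+1}−z̄) = -7.7778
γ_1 = -7.7778 / 6 = -1.296

-1.296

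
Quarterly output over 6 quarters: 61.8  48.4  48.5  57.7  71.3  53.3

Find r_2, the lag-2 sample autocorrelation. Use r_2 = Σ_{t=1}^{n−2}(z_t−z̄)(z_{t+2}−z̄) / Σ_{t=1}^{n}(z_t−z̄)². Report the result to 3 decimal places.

-0.444

Mean z̄ = (61.8 + 48.4 + 48.5 + 57.7 + 71.3 + 53.3)/6 = 56.8333
Σ(z_t−z̄)(z_{t+2}−z̄) = (-41.3889) + (-7.3089) + (-120.5556) + (-3.0622) = -172.3156
Denominator Σ(z_t−z̄)² = 387.7533
r_2 = -172.3156 / 387.7533 = -0.444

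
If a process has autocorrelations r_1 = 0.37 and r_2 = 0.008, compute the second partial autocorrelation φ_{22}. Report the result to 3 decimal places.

φ_{22} = (r_2 − r_1²) / (1 − r_1²)
r_1² = (0.37)² = 0.1369
Numerator = 0.008 − 0.1369 = -0.1289; denominator = 1 − 0.1369 = 0.8631
φ_{22} = -0.1289 / 0.8631 = -0.149

-0.149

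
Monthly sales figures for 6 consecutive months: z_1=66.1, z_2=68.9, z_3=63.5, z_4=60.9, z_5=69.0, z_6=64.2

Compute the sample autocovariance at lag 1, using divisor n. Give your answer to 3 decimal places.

Mean z̄ = (66.1 + 68.9 + 63.5 + 60.9 + 69.0 + 64.2)/6 = 65.4333
Deviations: 0.6667, 3.4667, -1.9333, -4.5333, 3.5667, -1.2333
Σ_{t=1}^{5}(z_t−z̄)(z_{t+1}−z̄) = -16.1944
γ_1 = -16.1944 / 6 = -2.699

-2.699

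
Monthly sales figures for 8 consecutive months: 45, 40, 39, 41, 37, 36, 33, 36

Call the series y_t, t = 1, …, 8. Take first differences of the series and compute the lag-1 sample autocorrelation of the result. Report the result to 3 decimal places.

-0.330

First differences Δy: -5, -1, 2, -4, -1, -3, 3
Mean of differences = -1.2857
Numerator Σ(Δy_t−Δȳ)(Δy_{t+1}−Δȳ) = -17.6531
Denominator Σ(Δy_t−Δȳ)² = 53.4286
r_1(Δy) = -17.6531 / 53.4286 = -0.330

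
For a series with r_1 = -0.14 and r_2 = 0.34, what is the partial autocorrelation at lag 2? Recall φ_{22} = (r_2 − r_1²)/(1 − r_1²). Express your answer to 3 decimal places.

φ_{22} = (r_2 − r_1²) / (1 − r_1²)
r_1² = (-0.14)² = 0.0196
Numerator = 0.34 − 0.0196 = 0.3204; denominator = 1 − 0.0196 = 0.9804
φ_{22} = 0.3204 / 0.9804 = 0.327

0.327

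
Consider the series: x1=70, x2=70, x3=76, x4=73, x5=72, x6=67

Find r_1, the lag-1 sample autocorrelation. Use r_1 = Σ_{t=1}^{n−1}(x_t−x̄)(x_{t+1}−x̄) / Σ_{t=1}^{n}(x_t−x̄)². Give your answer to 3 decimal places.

0.033

Mean x̄ = (70 + 70 + 76 + 73 + 72 + 67)/6 = 71.3333
Deviations from mean: -1.3333, -1.3333, 4.6667, 1.6667, 0.6667, -4.3333
Numerator Σ_{t=1}^{5}(x_t−x̄)(x_{t+1}−x̄) = 1.5556
Denominator Σ(x_t−x̄)² = 47.3333
r_1 = 1.5556 / 47.3333 = 0.033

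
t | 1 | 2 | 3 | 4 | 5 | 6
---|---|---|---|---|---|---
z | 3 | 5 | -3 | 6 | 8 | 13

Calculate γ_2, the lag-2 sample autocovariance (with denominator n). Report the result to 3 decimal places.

0.352

Mean z̄ = (3 + 5 − 3 + 6 + 8 + 13)/6 = 5.3333
Deviations: -2.3333, -0.3333, -8.3333, 0.6667, 2.6667, 7.6667
Σ_{t=1}^{4}(z_t−z̄)(z_{t+2}−z̄) = 2.1111
γ_2 = 2.1111 / 6 = 0.352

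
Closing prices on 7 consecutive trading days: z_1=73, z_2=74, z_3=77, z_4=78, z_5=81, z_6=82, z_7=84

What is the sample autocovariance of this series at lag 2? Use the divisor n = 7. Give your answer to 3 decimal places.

Mean z̄ = (73 + 74 + 77 + 78 + 81 + 82 + 84)/7 = 78.4286
Deviations: -5.4286, -4.4286, -1.4286, -0.4286, 2.5714, 3.5714, 5.5714
Σ_{t=1}^{5}(z_t−z̄)(z_{t+2}−z̄) = 18.7755
γ_2 = 18.7755 / 7 = 2.682

2.682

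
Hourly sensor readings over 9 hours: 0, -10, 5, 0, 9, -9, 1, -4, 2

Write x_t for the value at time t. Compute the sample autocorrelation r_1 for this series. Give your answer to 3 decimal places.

-0.519

Mean x̄ = (0 − 10 + 5 + 0 + 9 − 9 + 1 − 4 + 2)/9 = -0.6667
Numerator Σ_{t=1}^{8}(x_t−x̄)(x_{t+1}−x̄) = -157.7778
Denominator Σ(x_t−x̄)² = 304.0000
r_1 = -157.7778 / 304.0000 = -0.519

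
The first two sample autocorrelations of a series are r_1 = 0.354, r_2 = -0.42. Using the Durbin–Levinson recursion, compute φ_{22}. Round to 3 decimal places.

φ_{22} = (r_2 − r_1²) / (1 − r_1²)
r_1² = (0.354)² = 0.125316
Numerator = -0.42 − 0.1253 = -0.5453; denominator = 1 − 0.1253 = 0.8747
φ_{22} = -0.5453 / 0.8747 = -0.623

-0.623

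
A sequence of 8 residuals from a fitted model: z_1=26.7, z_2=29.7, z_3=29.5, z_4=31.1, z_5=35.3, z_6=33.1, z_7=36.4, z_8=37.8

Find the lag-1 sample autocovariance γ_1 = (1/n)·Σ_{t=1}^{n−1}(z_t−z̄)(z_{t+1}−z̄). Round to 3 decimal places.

Mean z̄ = (26.7 + 29.7 + 29.5 + 31.1 + 35.3 + 33.1 + 36.4 + 37.8)/8 = 32.4500
Σ_{t=1}^{7}(z_t−z̄)(z_{t+1}−z̄) = 49.6125
γ_1 = 49.6125 / 8 = 6.202

6.202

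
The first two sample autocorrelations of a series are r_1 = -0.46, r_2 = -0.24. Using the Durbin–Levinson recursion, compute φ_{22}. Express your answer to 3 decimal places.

-0.573

φ_{22} = (r_2 − r_1²) / (1 − r_1²)
r_1² = (-0.46)² = 0.2116
Numerator = -0.24 − 0.2116 = -0.4516; denominator = 1 − 0.2116 = 0.7884
φ_{22} = -0.4516 / 0.7884 = -0.573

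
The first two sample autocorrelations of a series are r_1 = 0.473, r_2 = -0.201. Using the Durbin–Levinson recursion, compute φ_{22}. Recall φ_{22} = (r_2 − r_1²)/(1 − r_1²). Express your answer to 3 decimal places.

-0.547

φ_{22} = (r_2 − r_1²) / (1 − r_1²)
r_1² = (0.473)² = 0.223729
Numerator = -0.201 − 0.2237 = -0.4247; denominator = 1 − 0.2237 = 0.7763
φ_{22} = -0.4247 / 0.7763 = -0.547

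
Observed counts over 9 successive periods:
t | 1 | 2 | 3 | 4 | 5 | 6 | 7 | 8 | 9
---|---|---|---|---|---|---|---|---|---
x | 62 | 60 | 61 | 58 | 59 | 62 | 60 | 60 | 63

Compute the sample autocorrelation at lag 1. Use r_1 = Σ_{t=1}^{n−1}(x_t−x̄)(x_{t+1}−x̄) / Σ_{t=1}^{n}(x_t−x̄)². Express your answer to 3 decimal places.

-0.114

Mean x̄ = (62 + 60 + 61 + 58 + 59 + 62 + 60 + 60 + 63)/9 = 60.5556
Numerator Σ_{t=1}^{8}(x_t−x̄)(x_{t+1}−x̄) = -2.3086
Denominator Σ(x_t−x̄)² = 20.2222
r_1 = -2.3086 / 20.2222 = -0.114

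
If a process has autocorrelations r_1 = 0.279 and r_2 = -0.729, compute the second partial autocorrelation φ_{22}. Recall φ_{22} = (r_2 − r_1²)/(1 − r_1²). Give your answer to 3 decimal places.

φ_{22} = (r_2 − r_1²) / (1 − r_1²)
r_1² = (0.279)² = 0.077841
Numerator = -0.729 − 0.0778 = -0.8068; denominator = 1 − 0.0778 = 0.9222
φ_{22} = -0.8068 / 0.9222 = -0.875

-0.875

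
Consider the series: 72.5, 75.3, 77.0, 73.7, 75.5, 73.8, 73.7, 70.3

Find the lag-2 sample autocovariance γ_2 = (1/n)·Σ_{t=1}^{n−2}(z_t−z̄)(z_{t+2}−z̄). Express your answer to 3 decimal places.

Mean z̄ = (72.5 + 75.3 + 77.0 + 73.7 + 75.5 + 73.8 + 73.7 + 70.3)/8 = 73.9750
Σ_{t=1}^{6}(z_t−z̄)(z_{t+2}−z̄) = 0.0588
γ_2 = 0.0588 / 8 = 0.007

0.007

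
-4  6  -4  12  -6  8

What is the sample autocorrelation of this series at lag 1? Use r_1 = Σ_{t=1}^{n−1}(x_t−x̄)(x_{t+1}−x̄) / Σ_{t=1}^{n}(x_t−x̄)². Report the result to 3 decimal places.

-0.819

Mean x̄ = (-4 + 6 − 4 + 12 − 6 + 8)/6 = 2.0000
Deviations from mean: -6.0000, 4.0000, -6.0000, 10.0000, -8.0000, 6.0000
Numerator Σ_{t=1}^{5}(x_t−x̄)(x_{t+1}−x̄) = -236.0000
Denominator Σ(x_t−x̄)² = 288.0000
r_1 = -236.0000 / 288.0000 = -0.819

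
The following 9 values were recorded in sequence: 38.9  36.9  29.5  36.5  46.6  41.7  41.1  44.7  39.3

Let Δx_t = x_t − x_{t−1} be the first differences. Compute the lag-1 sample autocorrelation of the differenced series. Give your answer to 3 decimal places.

First differences Δx: -2.0, -7.4, 7.0, 10.1, -4.9, -0.6, 3.6, -5.4
Mean of differences = 0.0500
Numerator Σ(Δx_t−Δx̄)(Δx_{t+1}−Δx̄) = -34.8425
Denominator Σ(Δx_t−Δx̄)² = 276.2400
r_1(Δx) = -34.8425 / 276.2400 = -0.126

-0.126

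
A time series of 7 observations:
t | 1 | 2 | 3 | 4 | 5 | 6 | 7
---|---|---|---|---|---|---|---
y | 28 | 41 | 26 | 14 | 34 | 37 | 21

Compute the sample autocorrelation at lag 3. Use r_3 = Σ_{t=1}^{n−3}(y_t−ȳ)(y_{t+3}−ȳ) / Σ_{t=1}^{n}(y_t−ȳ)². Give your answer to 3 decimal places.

Mean ȳ = (28 + 41 + 26 + 14 + 34 + 37 + 21)/7 = 28.7143
Deviations from mean: -0.7143, 12.2857, -2.7143, -14.7143, 5.2857, 8.2857, -7.7143
Σ(y_t−ȳ)(y_{t+3}−ȳ) = (10.5102) + (64.9388) + (-22.4898) + (113.5102) = 166.4694
Denominator Σ(y_t−ȳ)² = 531.4286
r_3 = 166.4694 / 531.4286 = 0.313

0.313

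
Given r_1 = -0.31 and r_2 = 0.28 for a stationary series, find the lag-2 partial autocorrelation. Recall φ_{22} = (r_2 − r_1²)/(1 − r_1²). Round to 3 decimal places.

φ_{22} = (r_2 − r_1²) / (1 − r_1²)
r_1² = (-0.31)² = 0.0961
Numerator = 0.28 − 0.0961 = 0.1839; denominator = 1 − 0.0961 = 0.9039
φ_{22} = 0.1839 / 0.9039 = 0.203

0.203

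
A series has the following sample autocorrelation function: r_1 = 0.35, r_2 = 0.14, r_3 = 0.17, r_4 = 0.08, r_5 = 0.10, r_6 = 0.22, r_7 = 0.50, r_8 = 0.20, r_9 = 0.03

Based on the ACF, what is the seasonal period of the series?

7

The largest autocorrelation is r_7 = 0.50; the remaining lags stay at or below 0.35. The elevated value at lag 1 (0.35), dropping to 0.14 at lag 2, reflects decaying short-term dependence rather than seasonality.
The dominant spike at lag 7 indicates a seasonal period of 7.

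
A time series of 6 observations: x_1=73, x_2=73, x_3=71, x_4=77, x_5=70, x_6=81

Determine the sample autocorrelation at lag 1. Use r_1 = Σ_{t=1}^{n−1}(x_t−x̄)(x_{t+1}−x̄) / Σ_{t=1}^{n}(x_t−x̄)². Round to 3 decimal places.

Mean x̄ = (73 + 73 + 71 + 77 + 70 + 81)/6 = 74.1667
Deviations from mean: -1.1667, -1.1667, -3.1667, 2.8333, -4.1667, 6.8333
Σ(x_t−x̄)(x_{t+1}−x̄) = (1.3611) + (3.6944) + (-8.9722) + (-11.8056) + (-28.4722) = -44.1944
Denominator Σ(x_t−x̄)² = 84.8333
r_1 = -44.1944 / 84.8333 = -0.521

-0.521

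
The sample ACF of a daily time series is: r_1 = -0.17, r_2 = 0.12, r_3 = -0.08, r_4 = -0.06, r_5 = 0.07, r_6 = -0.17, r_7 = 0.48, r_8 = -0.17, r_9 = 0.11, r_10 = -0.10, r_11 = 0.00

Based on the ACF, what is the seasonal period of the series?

7

The largest autocorrelation is r_7 = 0.48; the remaining lags stay at or below 0.12.
The dominant spike at lag 7 indicates a seasonal period of 7.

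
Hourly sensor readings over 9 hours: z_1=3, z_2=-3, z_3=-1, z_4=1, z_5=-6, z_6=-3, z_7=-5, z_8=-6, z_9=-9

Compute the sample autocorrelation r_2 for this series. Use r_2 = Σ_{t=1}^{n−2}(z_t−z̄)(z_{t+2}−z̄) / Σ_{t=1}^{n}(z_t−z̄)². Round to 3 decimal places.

Mean z̄ = (3 − 3 − 1 + 1 − 6 − 3 − 5 − 6 − 9)/9 = -3.2222
Σ(z_t−z̄)(z_{t+2}−z̄) = (13.8272) + (0.9383) + (-6.1728) + (0.9383) + (4.9383) + (-0.6173) + (10.2716) = 24.1235
Denominator Σ(z_t−z̄)² = 113.5556
r_2 = 24.1235 / 113.5556 = 0.212

0.212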